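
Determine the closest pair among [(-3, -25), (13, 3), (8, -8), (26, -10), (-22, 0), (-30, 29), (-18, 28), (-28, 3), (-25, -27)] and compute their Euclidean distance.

Computing all pairwise distances among 9 points:

d((-3, -25), (13, 3)) = 32.249
d((-3, -25), (8, -8)) = 20.2485
d((-3, -25), (26, -10)) = 32.6497
d((-3, -25), (-22, 0)) = 31.4006
d((-3, -25), (-30, 29)) = 60.3738
d((-3, -25), (-18, 28)) = 55.0818
d((-3, -25), (-28, 3)) = 37.5366
d((-3, -25), (-25, -27)) = 22.0907
d((13, 3), (8, -8)) = 12.083
d((13, 3), (26, -10)) = 18.3848
d((13, 3), (-22, 0)) = 35.1283
d((13, 3), (-30, 29)) = 50.2494
d((13, 3), (-18, 28)) = 39.8246
d((13, 3), (-28, 3)) = 41.0
d((13, 3), (-25, -27)) = 48.4149
d((8, -8), (26, -10)) = 18.1108
d((8, -8), (-22, 0)) = 31.0483
d((8, -8), (-30, 29)) = 53.0377
d((8, -8), (-18, 28)) = 44.4072
d((8, -8), (-28, 3)) = 37.6431
d((8, -8), (-25, -27)) = 38.0789
d((26, -10), (-22, 0)) = 49.0306
d((26, -10), (-30, 29)) = 68.2422
d((26, -10), (-18, 28)) = 58.1378
d((26, -10), (-28, 3)) = 55.5428
d((26, -10), (-25, -27)) = 53.7587
d((-22, 0), (-30, 29)) = 30.0832
d((-22, 0), (-18, 28)) = 28.2843
d((-22, 0), (-28, 3)) = 6.7082 <-- minimum
d((-22, 0), (-25, -27)) = 27.1662
d((-30, 29), (-18, 28)) = 12.0416
d((-30, 29), (-28, 3)) = 26.0768
d((-30, 29), (-25, -27)) = 56.2228
d((-18, 28), (-28, 3)) = 26.9258
d((-18, 28), (-25, -27)) = 55.4437
d((-28, 3), (-25, -27)) = 30.1496

Closest pair: (-22, 0) and (-28, 3) with distance 6.7082

The closest pair is (-22, 0) and (-28, 3) with Euclidean distance 6.7082. For 9 points, brute-force pairwise comparison is shown above. For large n, the divide-and-conquer algorithm (sort by x, recurse on halves, check the dividing strip) achieves O(n log n).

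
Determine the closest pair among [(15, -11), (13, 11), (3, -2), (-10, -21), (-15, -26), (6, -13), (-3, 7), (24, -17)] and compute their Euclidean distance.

Computing all pairwise distances among 8 points:

d((15, -11), (13, 11)) = 22.0907
d((15, -11), (3, -2)) = 15.0
d((15, -11), (-10, -21)) = 26.9258
d((15, -11), (-15, -26)) = 33.541
d((15, -11), (6, -13)) = 9.2195
d((15, -11), (-3, 7)) = 25.4558
d((15, -11), (24, -17)) = 10.8167
d((13, 11), (3, -2)) = 16.4012
d((13, 11), (-10, -21)) = 39.4081
d((13, 11), (-15, -26)) = 46.4004
d((13, 11), (6, -13)) = 25.0
d((13, 11), (-3, 7)) = 16.4924
d((13, 11), (24, -17)) = 30.0832
d((3, -2), (-10, -21)) = 23.0217
d((3, -2), (-15, -26)) = 30.0
d((3, -2), (6, -13)) = 11.4018
d((3, -2), (-3, 7)) = 10.8167
d((3, -2), (24, -17)) = 25.807
d((-10, -21), (-15, -26)) = 7.0711 <-- minimum
d((-10, -21), (6, -13)) = 17.8885
d((-10, -21), (-3, 7)) = 28.8617
d((-10, -21), (24, -17)) = 34.2345
d((-15, -26), (6, -13)) = 24.6982
d((-15, -26), (-3, 7)) = 35.1141
d((-15, -26), (24, -17)) = 40.025
d((6, -13), (-3, 7)) = 21.9317
d((6, -13), (24, -17)) = 18.4391
d((-3, 7), (24, -17)) = 36.1248

Closest pair: (-10, -21) and (-15, -26) with distance 7.0711

The closest pair is (-10, -21) and (-15, -26) with Euclidean distance 7.0711. For 8 points, brute-force pairwise comparison is shown above. For large n, the divide-and-conquer algorithm (sort by x, recurse on halves, check the dividing strip) achieves O(n log n).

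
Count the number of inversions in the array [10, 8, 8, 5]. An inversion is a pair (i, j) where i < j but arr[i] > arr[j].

Finding inversions in [10, 8, 8, 5]:

(0, 1): arr[0]=10 > arr[1]=8
(0, 2): arr[0]=10 > arr[2]=8
(0, 3): arr[0]=10 > arr[3]=5
(1, 3): arr[1]=8 > arr[3]=5
(2, 3): arr[2]=8 > arr[3]=5

Total inversions: 5

The array has 5 inversion(s): (0,1), (0,2), (0,3), (1,3), (2,3). Each pair (i,j) satisfies i < j and arr[i] > arr[j].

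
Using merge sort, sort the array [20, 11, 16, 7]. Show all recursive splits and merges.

Merge sort trace:

Split: [20, 11, 16, 7] -> [20, 11] and [16, 7]
  Split: [20, 11] -> [20] and [11]
  Merge: [20] + [11] -> [11, 20]
  Split: [16, 7] -> [16] and [7]
  Merge: [16] + [7] -> [7, 16]
Merge: [11, 20] + [7, 16] -> [7, 11, 16, 20]

Final sorted array: [7, 11, 16, 20]

The merge sort proceeds by recursively splitting the array and merging sorted halves.
After all merges, the sorted array is [7, 11, 16, 20].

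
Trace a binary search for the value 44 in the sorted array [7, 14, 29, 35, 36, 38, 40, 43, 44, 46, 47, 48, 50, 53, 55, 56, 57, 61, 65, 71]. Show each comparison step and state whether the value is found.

Binary search for 44 in [7, 14, 29, 35, 36, 38, 40, 43, 44, 46, 47, 48, 50, 53, 55, 56, 57, 61, 65, 71]:

lo=0, hi=19, mid=9, arr[mid]=46 -> 46 > 44, search left half
lo=0, hi=8, mid=4, arr[mid]=36 -> 36 < 44, search right half
lo=5, hi=8, mid=6, arr[mid]=40 -> 40 < 44, search right half
lo=7, hi=8, mid=7, arr[mid]=43 -> 43 < 44, search right half
lo=8, hi=8, mid=8, arr[mid]=44 -> Found target at index 8!

Binary search finds 44 at index 8 after 5 comparisons. The search repeatedly halves the search space by comparing with the middle element.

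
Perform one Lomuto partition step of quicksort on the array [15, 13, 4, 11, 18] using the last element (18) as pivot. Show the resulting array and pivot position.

Lomuto partition with pivot = 18:

Initial array: [15, 13, 4, 11, 18]

arr[0]=15 <= 18: swap with position 0, array becomes [15, 13, 4, 11, 18]
arr[1]=13 <= 18: swap with position 1, array becomes [15, 13, 4, 11, 18]
arr[2]=4 <= 18: swap with position 2, array becomes [15, 13, 4, 11, 18]
arr[3]=11 <= 18: swap with position 3, array becomes [15, 13, 4, 11, 18]

Place pivot at position 4: [15, 13, 4, 11, 18]
Pivot position: 4

After partitioning with pivot 18, the array becomes [15, 13, 4, 11, 18]. The pivot is placed at index 4. All elements to the left of the pivot are <= 18, and all elements to the right are > 18.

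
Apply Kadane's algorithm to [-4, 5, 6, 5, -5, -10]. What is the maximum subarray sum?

Using Kadane's algorithm on [-4, 5, 6, 5, -5, -10]:

Scanning through the array:
Position 1 (value 5): max_ending_here = 5, max_so_far = 5
Position 2 (value 6): max_ending_here = 11, max_so_far = 11
Position 3 (value 5): max_ending_here = 16, max_so_far = 16
Position 4 (value -5): max_ending_here = 11, max_so_far = 16
Position 5 (value -10): max_ending_here = 1, max_so_far = 16

Maximum subarray: [5, 6, 5]
Maximum sum: 16

The maximum subarray is [5, 6, 5] with sum 16. This subarray runs from index 1 to index 3.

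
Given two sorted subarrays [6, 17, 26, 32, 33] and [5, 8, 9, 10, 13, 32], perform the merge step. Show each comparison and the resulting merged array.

Merging process:

Compare 6 vs 5: take 5 from right. Merged: [5]
Compare 6 vs 8: take 6 from left. Merged: [5, 6]
Compare 17 vs 8: take 8 from right. Merged: [5, 6, 8]
Compare 17 vs 9: take 9 from right. Merged: [5, 6, 8, 9]
Compare 17 vs 10: take 10 from right. Merged: [5, 6, 8, 9, 10]
Compare 17 vs 13: take 13 from right. Merged: [5, 6, 8, 9, 10, 13]
Compare 17 vs 32: take 17 from left. Merged: [5, 6, 8, 9, 10, 13, 17]
Compare 26 vs 32: take 26 from left. Merged: [5, 6, 8, 9, 10, 13, 17, 26]
Compare 32 vs 32: take 32 from left. Merged: [5, 6, 8, 9, 10, 13, 17, 26, 32]
Compare 33 vs 32: take 32 from right. Merged: [5, 6, 8, 9, 10, 13, 17, 26, 32, 32]
Append remaining from left: [33]. Merged: [5, 6, 8, 9, 10, 13, 17, 26, 32, 32, 33]

Final merged array: [5, 6, 8, 9, 10, 13, 17, 26, 32, 32, 33]
Total comparisons: 10

The merged array is [5, 6, 8, 9, 10, 13, 17, 26, 32, 32, 33], requiring 10 comparisons. The merge step runs in O(n) time where n is the total number of elements.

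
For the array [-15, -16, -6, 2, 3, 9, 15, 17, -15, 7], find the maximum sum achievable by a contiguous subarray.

Using Kadane's algorithm on [-15, -16, -6, 2, 3, 9, 15, 17, -15, 7]:

Scanning through the array:
Position 1 (value -16): max_ending_here = -16, max_so_far = -15
Position 2 (value -6): max_ending_here = -6, max_so_far = -6
Position 3 (value 2): max_ending_here = 2, max_so_far = 2
Position 4 (value 3): max_ending_here = 5, max_so_far = 5
Position 5 (value 9): max_ending_here = 14, max_so_far = 14
Position 6 (value 15): max_ending_here = 29, max_so_far = 29
Position 7 (value 17): max_ending_here = 46, max_so_far = 46
Position 8 (value -15): max_ending_here = 31, max_so_far = 46
Position 9 (value 7): max_ending_here = 38, max_so_far = 46

Maximum subarray: [2, 3, 9, 15, 17]
Maximum sum: 46

The maximum subarray is [2, 3, 9, 15, 17] with sum 46. This subarray runs from index 3 to index 7.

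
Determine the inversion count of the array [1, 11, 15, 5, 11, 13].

Finding inversions in [1, 11, 15, 5, 11, 13]:

(1, 3): arr[1]=11 > arr[3]=5
(2, 3): arr[2]=15 > arr[3]=5
(2, 4): arr[2]=15 > arr[4]=11
(2, 5): arr[2]=15 > arr[5]=13

Total inversions: 4

The array has 4 inversion(s): (1,3), (2,3), (2,4), (2,5). Each pair (i,j) satisfies i < j and arr[i] > arr[j].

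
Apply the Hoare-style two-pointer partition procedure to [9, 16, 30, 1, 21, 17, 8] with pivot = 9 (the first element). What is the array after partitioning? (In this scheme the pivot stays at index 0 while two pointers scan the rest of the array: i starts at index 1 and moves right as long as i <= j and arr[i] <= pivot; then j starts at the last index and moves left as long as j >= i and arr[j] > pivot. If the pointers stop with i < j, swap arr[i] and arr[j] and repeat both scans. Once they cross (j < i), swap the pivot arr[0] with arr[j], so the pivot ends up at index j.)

Hoare-style two-pointer partition with pivot = 9:

Initial array: [9, 16, 30, 1, 21, 17, 8]

Pointers start at i = 1, j = 6.
i stops at index 1 (arr[1]=16 > 9), j stops at index 6 (arr[6]=8 <= 9): swap arr[1] and arr[6], array becomes [9, 8, 30, 1, 21, 17, 16]
i stops at index 2 (arr[2]=30 > 9), j stops at index 3 (arr[3]=1 <= 9): swap arr[2] and arr[3], array becomes [9, 8, 1, 30, 21, 17, 16]
i ends at 3, j ends at 2: the pointers have crossed (j < i), so scanning stops.

Swap pivot arr[0] with arr[2] to place pivot at position 2: [1, 8, 9, 30, 21, 17, 16]
Pivot position: 2

After partitioning with pivot 9, the array becomes [1, 8, 9, 30, 21, 17, 16]. The pivot is placed at index 2. All elements to the left of the pivot are <= 9, and all elements to the right are > 9.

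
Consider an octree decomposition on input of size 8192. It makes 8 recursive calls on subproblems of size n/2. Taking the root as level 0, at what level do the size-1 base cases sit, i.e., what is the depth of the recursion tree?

For divide and conquer with division factor 2:

Problem sizes at each level:
Level 0: 8192
Level 1: 4096
Level 2: 2048
Level 3: 1024
Level 4: 512
Level 5: 256
Level 6: 128
Level 7: 64
Level 8: 32
Level 9: 16
Level 10: 8
Level 11: 4
Level 12: 2
Level 13: 1

The root is level 0 and the size-1 base case is level 13 (the tree spans levels 0 through 13, i.e. 14 levels counting the root), so the depth is the number of divisions: log_2(8192) = 13

The recursion tree depth is log_2(8192) = 13. At each level, the problem size is divided by 2, so it takes 13 divisions to reduce to a base case of size 1. The algorithm makes 8 recursive calls at each level.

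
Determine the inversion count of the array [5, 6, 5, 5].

Finding inversions in [5, 6, 5, 5]:

(1, 2): arr[1]=6 > arr[2]=5
(1, 3): arr[1]=6 > arr[3]=5

Total inversions: 2

The array has 2 inversion(s): (1,2), (1,3). Each pair (i,j) satisfies i < j and arr[i] > arr[j].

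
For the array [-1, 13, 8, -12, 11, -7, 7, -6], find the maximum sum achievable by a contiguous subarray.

Using Kadane's algorithm on [-1, 13, 8, -12, 11, -7, 7, -6]:

Scanning through the array:
Position 1 (value 13): max_ending_here = 13, max_so_far = 13
Position 2 (value 8): max_ending_here = 21, max_so_far = 21
Position 3 (value -12): max_ending_here = 9, max_so_far = 21
Position 4 (value 11): max_ending_here = 20, max_so_far = 21
Position 5 (value -7): max_ending_here = 13, max_so_far = 21
Position 6 (value 7): max_ending_here = 20, max_so_far = 21
Position 7 (value -6): max_ending_here = 14, max_so_far = 21

Maximum subarray: [13, 8]
Maximum sum: 21

The maximum subarray is [13, 8] with sum 21. This subarray runs from index 1 to index 2.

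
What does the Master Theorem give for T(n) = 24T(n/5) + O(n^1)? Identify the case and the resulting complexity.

Master Theorem for T(n) = 24T(n/5) + O(n^1):

a = 24, b = 5, c = 1
log_b(a) = log_5(24) = 1.9746

Case 1: c = 1 < log_5(24) = 1.9746
T(n) = O(n^(log_5 24))

For T(n) = 24T(n/5) + O(n^1): log_5(24) = 1.9746. This is Case 1 of the Master Theorem (c < log_b(a), work dominated by leaves), giving O(n^(log_5 24)).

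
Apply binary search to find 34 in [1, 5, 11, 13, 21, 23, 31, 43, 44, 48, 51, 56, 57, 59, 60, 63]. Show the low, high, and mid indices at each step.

Binary search for 34 in [1, 5, 11, 13, 21, 23, 31, 43, 44, 48, 51, 56, 57, 59, 60, 63]:

lo=0, hi=15, mid=7, arr[mid]=43 -> 43 > 34, search left half
lo=0, hi=6, mid=3, arr[mid]=13 -> 13 < 34, search right half
lo=4, hi=6, mid=5, arr[mid]=23 -> 23 < 34, search right half
lo=6, hi=6, mid=6, arr[mid]=31 -> 31 < 34, search right half
lo=7 > hi=6, target 34 not found

Binary search determines that 34 is not in the array after 4 comparisons. The search space was exhausted without finding the target.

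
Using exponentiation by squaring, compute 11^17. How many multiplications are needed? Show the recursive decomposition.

Computing 11^17 by squaring (build up from 11^1; each line after the first costs one multiplication):

11^1 = 11
11^2 = (11^1)^2 = 11^2 = 121
11^4 = (11^2)^2 = 121^2 = 14641
11^8 = (11^4)^2 = 14641^2 = 214358881
11^16 = (11^8)^2 = 214358881^2 = 45949729863572161
11^17 = 11 * 11^16 = 11 * 45949729863572161 = 505447028499293771

Result: 505447028499293771
Multiplications needed: 5 (5 lines after 11^1)

11^17 = 505447028499293771. Using exponentiation by squaring, this requires 5 multiplications. The key idea: if the exponent is even, square the half-power; if odd, multiply by the base once.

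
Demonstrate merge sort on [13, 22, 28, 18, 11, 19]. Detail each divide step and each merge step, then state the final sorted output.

Merge sort trace:

Split: [13, 22, 28, 18, 11, 19] -> [13, 22, 28] and [18, 11, 19]
  Split: [13, 22, 28] -> [13] and [22, 28]
    Split: [22, 28] -> [22] and [28]
    Merge: [22] + [28] -> [22, 28]
  Merge: [13] + [22, 28] -> [13, 22, 28]
  Split: [18, 11, 19] -> [18] and [11, 19]
    Split: [11, 19] -> [11] and [19]
    Merge: [11] + [19] -> [11, 19]
  Merge: [18] + [11, 19] -> [11, 18, 19]
Merge: [13, 22, 28] + [11, 18, 19] -> [11, 13, 18, 19, 22, 28]

Final sorted array: [11, 13, 18, 19, 22, 28]

The merge sort proceeds by recursively splitting the array and merging sorted halves.
After all merges, the sorted array is [11, 13, 18, 19, 22, 28].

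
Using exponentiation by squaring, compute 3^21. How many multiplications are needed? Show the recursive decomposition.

Computing 3^21 by squaring (build up from 3^1; each line after the first costs one multiplication):

3^1 = 3
3^2 = (3^1)^2 = 3^2 = 9
3^4 = (3^2)^2 = 9^2 = 81
3^5 = 3 * 3^4 = 3 * 81 = 243
3^10 = (3^5)^2 = 243^2 = 59049
3^20 = (3^10)^2 = 59049^2 = 3486784401
3^21 = 3 * 3^20 = 3 * 3486784401 = 10460353203

Result: 10460353203
Multiplications needed: 6 (6 lines after 3^1)

3^21 = 10460353203. Using exponentiation by squaring, this requires 6 multiplications. The key idea: if the exponent is even, square the half-power; if odd, multiply by the base once.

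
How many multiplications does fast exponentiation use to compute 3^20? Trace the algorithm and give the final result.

Computing 3^20 by squaring (build up from 3^1; each line after the first costs one multiplication):

3^1 = 3
3^2 = (3^1)^2 = 3^2 = 9
3^4 = (3^2)^2 = 9^2 = 81
3^5 = 3 * 3^4 = 3 * 81 = 243
3^10 = (3^5)^2 = 243^2 = 59049
3^20 = (3^10)^2 = 59049^2 = 3486784401

Result: 3486784401
Multiplications needed: 5 (5 lines after 3^1)

3^20 = 3486784401. Using exponentiation by squaring, this requires 5 multiplications. The key idea: if the exponent is even, square the half-power; if odd, multiply by the base once.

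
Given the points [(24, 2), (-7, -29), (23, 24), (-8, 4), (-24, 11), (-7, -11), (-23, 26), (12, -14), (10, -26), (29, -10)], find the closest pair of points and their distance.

Computing all pairwise distances among 10 points:

d((24, 2), (-7, -29)) = 43.8406
d((24, 2), (23, 24)) = 22.0227
d((24, 2), (-8, 4)) = 32.0624
d((24, 2), (-24, 11)) = 48.8365
d((24, 2), (-7, -11)) = 33.6155
d((24, 2), (-23, 26)) = 52.7731
d((24, 2), (12, -14)) = 20.0
d((24, 2), (10, -26)) = 31.305
d((24, 2), (29, -10)) = 13.0
d((-7, -29), (23, 24)) = 60.9016
d((-7, -29), (-8, 4)) = 33.0151
d((-7, -29), (-24, 11)) = 43.4626
d((-7, -29), (-7, -11)) = 18.0
d((-7, -29), (-23, 26)) = 57.28
d((-7, -29), (12, -14)) = 24.2074
d((-7, -29), (10, -26)) = 17.2627
d((-7, -29), (29, -10)) = 40.7063
d((23, 24), (-8, 4)) = 36.8917
d((23, 24), (-24, 11)) = 48.7647
d((23, 24), (-7, -11)) = 46.0977
d((23, 24), (-23, 26)) = 46.0435
d((23, 24), (12, -14)) = 39.5601
d((23, 24), (10, -26)) = 51.6624
d((23, 24), (29, -10)) = 34.5254
d((-8, 4), (-24, 11)) = 17.4642
d((-8, 4), (-7, -11)) = 15.0333
d((-8, 4), (-23, 26)) = 26.6271
d((-8, 4), (12, -14)) = 26.9072
d((-8, 4), (10, -26)) = 34.9857
d((-8, 4), (29, -10)) = 39.5601
d((-24, 11), (-7, -11)) = 27.8029
d((-24, 11), (-23, 26)) = 15.0333
d((-24, 11), (12, -14)) = 43.8292
d((-24, 11), (10, -26)) = 50.2494
d((-24, 11), (29, -10)) = 57.0088
d((-7, -11), (-23, 26)) = 40.3113
d((-7, -11), (12, -14)) = 19.2354
d((-7, -11), (10, -26)) = 22.6716
d((-7, -11), (29, -10)) = 36.0139
d((-23, 26), (12, -14)) = 53.1507
d((-23, 26), (10, -26)) = 61.5873
d((-23, 26), (29, -10)) = 63.2456
d((12, -14), (10, -26)) = 12.1655 <-- minimum
d((12, -14), (29, -10)) = 17.4642
d((10, -26), (29, -10)) = 24.8395

Closest pair: (12, -14) and (10, -26) with distance 12.1655

The closest pair is (12, -14) and (10, -26) with Euclidean distance 12.1655. For 10 points, brute-force pairwise comparison is shown above. For large n, the divide-and-conquer algorithm (sort by x, recurse on halves, check the dividing strip) achieves O(n log n).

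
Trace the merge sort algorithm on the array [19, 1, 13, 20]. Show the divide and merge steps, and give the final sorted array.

Merge sort trace:

Split: [19, 1, 13, 20] -> [19, 1] and [13, 20]
  Split: [19, 1] -> [19] and [1]
  Merge: [19] + [1] -> [1, 19]
  Split: [13, 20] -> [13] and [20]
  Merge: [13] + [20] -> [13, 20]
Merge: [1, 19] + [13, 20] -> [1, 13, 19, 20]

Final sorted array: [1, 13, 19, 20]

The merge sort proceeds by recursively splitting the array and merging sorted halves.
After all merges, the sorted array is [1, 13, 19, 20].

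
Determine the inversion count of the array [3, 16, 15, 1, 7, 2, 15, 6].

Finding inversions in [3, 16, 15, 1, 7, 2, 15, 6]:

(0, 3): arr[0]=3 > arr[3]=1
(0, 5): arr[0]=3 > arr[5]=2
(1, 2): arr[1]=16 > arr[2]=15
(1, 3): arr[1]=16 > arr[3]=1
(1, 4): arr[1]=16 > arr[4]=7
(1, 5): arr[1]=16 > arr[5]=2
(1, 6): arr[1]=16 > arr[6]=15
(1, 7): arr[1]=16 > arr[7]=6
(2, 3): arr[2]=15 > arr[3]=1
(2, 4): arr[2]=15 > arr[4]=7
(2, 5): arr[2]=15 > arr[5]=2
(2, 7): arr[2]=15 > arr[7]=6
(4, 5): arr[4]=7 > arr[5]=2
(4, 7): arr[4]=7 > arr[7]=6
(6, 7): arr[6]=15 > arr[7]=6

Total inversions: 15

The array has 15 inversion(s): (0,3), (0,5), (1,2), (1,3), (1,4), (1,5), (1,6), (1,7), (2,3), (2,4), (2,5), (2,7), (4,5), (4,7), (6,7). Each pair (i,j) satisfies i < j and arr[i] > arr[j].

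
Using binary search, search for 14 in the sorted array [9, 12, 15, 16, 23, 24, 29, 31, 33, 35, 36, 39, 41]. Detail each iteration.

Binary search for 14 in [9, 12, 15, 16, 23, 24, 29, 31, 33, 35, 36, 39, 41]:

lo=0, hi=12, mid=6, arr[mid]=29 -> 29 > 14, search left half
lo=0, hi=5, mid=2, arr[mid]=15 -> 15 > 14, search left half
lo=0, hi=1, mid=0, arr[mid]=9 -> 9 < 14, search right half
lo=1, hi=1, mid=1, arr[mid]=12 -> 12 < 14, search right half
lo=2 > hi=1, target 14 not found

Binary search determines that 14 is not in the array after 4 comparisons. The search space was exhausted without finding the target.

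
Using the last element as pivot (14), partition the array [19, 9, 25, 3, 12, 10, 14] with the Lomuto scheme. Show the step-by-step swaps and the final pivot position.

Lomuto partition with pivot = 14:

Initial array: [19, 9, 25, 3, 12, 10, 14]

arr[0]=19 > 14: no swap
arr[1]=9 <= 14: swap with position 0, array becomes [9, 19, 25, 3, 12, 10, 14]
arr[2]=25 > 14: no swap
arr[3]=3 <= 14: swap with position 1, array becomes [9, 3, 25, 19, 12, 10, 14]
arr[4]=12 <= 14: swap with position 2, array becomes [9, 3, 12, 19, 25, 10, 14]
arr[5]=10 <= 14: swap with position 3, array becomes [9, 3, 12, 10, 25, 19, 14]

Place pivot at position 4: [9, 3, 12, 10, 14, 19, 25]
Pivot position: 4

After partitioning with pivot 14, the array becomes [9, 3, 12, 10, 14, 19, 25]. The pivot is placed at index 4. All elements to the left of the pivot are <= 14, and all elements to the right are > 14.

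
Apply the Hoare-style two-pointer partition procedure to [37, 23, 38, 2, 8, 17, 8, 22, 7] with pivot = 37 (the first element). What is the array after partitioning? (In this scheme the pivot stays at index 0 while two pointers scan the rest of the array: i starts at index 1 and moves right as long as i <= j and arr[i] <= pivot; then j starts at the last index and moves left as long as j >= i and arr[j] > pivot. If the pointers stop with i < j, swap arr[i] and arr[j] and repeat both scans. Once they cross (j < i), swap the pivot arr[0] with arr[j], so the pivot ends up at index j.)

Hoare-style two-pointer partition with pivot = 37:

Initial array: [37, 23, 38, 2, 8, 17, 8, 22, 7]

Pointers start at i = 1, j = 8.
i stops at index 2 (arr[2]=38 > 37), j stops at index 8 (arr[8]=7 <= 37): swap arr[2] and arr[8], array becomes [37, 23, 7, 2, 8, 17, 8, 22, 38]
i ends at 8, j ends at 7: the pointers have crossed (j < i), so scanning stops.

Swap pivot arr[0] with arr[7] to place pivot at position 7: [22, 23, 7, 2, 8, 17, 8, 37, 38]
Pivot position: 7

After partitioning with pivot 37, the array becomes [22, 23, 7, 2, 8, 17, 8, 37, 38]. The pivot is placed at index 7. All elements to the left of the pivot are <= 37, and all elements to the right are > 37.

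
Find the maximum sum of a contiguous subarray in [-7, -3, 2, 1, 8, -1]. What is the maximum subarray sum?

Using Kadane's algorithm on [-7, -3, 2, 1, 8, -1]:

Scanning through the array:
Position 1 (value -3): max_ending_here = -3, max_so_far = -3
Position 2 (value 2): max_ending_here = 2, max_so_far = 2
Position 3 (value 1): max_ending_here = 3, max_so_far = 3
Position 4 (value 8): max_ending_here = 11, max_so_far = 11
Position 5 (value -1): max_ending_here = 10, max_so_far = 11

Maximum subarray: [2, 1, 8]
Maximum sum: 11

The maximum subarray is [2, 1, 8] with sum 11. This subarray runs from index 2 to index 4.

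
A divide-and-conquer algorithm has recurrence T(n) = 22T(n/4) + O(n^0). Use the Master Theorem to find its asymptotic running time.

Master Theorem for T(n) = 22T(n/4) + O(n^0):

a = 22, b = 4, c = 0
log_b(a) = log_4(22) = 2.2297

Case 1: c = 0 < log_4(22) = 2.2297
T(n) = O(n^(log_4 22))

For T(n) = 22T(n/4) + O(n^0): log_4(22) = 2.2297. This is Case 1 of the Master Theorem (c < log_b(a), work dominated by leaves), giving O(n^(log_4 22)).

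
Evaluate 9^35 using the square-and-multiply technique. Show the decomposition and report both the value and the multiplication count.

Computing 9^35 by squaring (build up from 9^1; each line after the first costs one multiplication):

9^1 = 9
9^2 = (9^1)^2 = 9^2 = 81
9^4 = (9^2)^2 = 81^2 = 6561
9^8 = (9^4)^2 = 6561^2 = 43046721
9^16 = (9^8)^2 = 43046721^2 = 1853020188851841
9^17 = 9 * 9^16 = 9 * 1853020188851841 = 16677181699666569
9^34 = (9^17)^2 = 16677181699666569^2 = 278128389443693511257285776231761
9^35 = 9 * 9^34 = 9 * 278128389443693511257285776231761 = 2503155504993241601315571986085849

Result: 2503155504993241601315571986085849
Multiplications needed: 7 (7 lines after 9^1)

9^35 = 2503155504993241601315571986085849. Using exponentiation by squaring, this requires 7 multiplications. The key idea: if the exponent is even, square the half-power; if odd, multiply by the base once.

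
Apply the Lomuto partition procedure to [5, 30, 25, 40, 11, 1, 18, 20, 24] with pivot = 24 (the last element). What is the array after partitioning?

Lomuto partition with pivot = 24:

Initial array: [5, 30, 25, 40, 11, 1, 18, 20, 24]

arr[0]=5 <= 24: swap with position 0, array becomes [5, 30, 25, 40, 11, 1, 18, 20, 24]
arr[1]=30 > 24: no swap
arr[2]=25 > 24: no swap
arr[3]=40 > 24: no swap
arr[4]=11 <= 24: swap with position 1, array becomes [5, 11, 25, 40, 30, 1, 18, 20, 24]
arr[5]=1 <= 24: swap with position 2, array becomes [5, 11, 1, 40, 30, 25, 18, 20, 24]
arr[6]=18 <= 24: swap with position 3, array becomes [5, 11, 1, 18, 30, 25, 40, 20, 24]
arr[7]=20 <= 24: swap with position 4, array becomes [5, 11, 1, 18, 20, 25, 40, 30, 24]

Place pivot at position 5: [5, 11, 1, 18, 20, 24, 40, 30, 25]
Pivot position: 5

After partitioning with pivot 24, the array becomes [5, 11, 1, 18, 20, 24, 40, 30, 25]. The pivot is placed at index 5. All elements to the left of the pivot are <= 24, and all elements to the right are > 24.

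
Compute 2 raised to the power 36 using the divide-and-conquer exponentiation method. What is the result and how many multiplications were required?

Computing 2^36 by squaring (build up from 2^1; each line after the first costs one multiplication):

2^1 = 2
2^2 = (2^1)^2 = 2^2 = 4
2^4 = (2^2)^2 = 4^2 = 16
2^8 = (2^4)^2 = 16^2 = 256
2^9 = 2 * 2^8 = 2 * 256 = 512
2^18 = (2^9)^2 = 512^2 = 262144
2^36 = (2^18)^2 = 262144^2 = 68719476736

Result: 68719476736
Multiplications needed: 6 (6 lines after 2^1)

2^36 = 68719476736. Using exponentiation by squaring, this requires 6 multiplications. The key idea: if the exponent is even, square the half-power; if odd, multiply by the base once.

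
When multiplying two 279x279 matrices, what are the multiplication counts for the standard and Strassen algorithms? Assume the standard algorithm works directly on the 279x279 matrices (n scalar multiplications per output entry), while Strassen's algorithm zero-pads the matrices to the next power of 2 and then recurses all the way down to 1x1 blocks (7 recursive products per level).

Matrix multiplication for 279x279 matrices:

Strassen's algorithm requires power-of-2 dimensions. Pad 279x279 to 512x512 (next power of 2).

Standard algorithm: 279^3 = 21717639 multiplications
Strassen's algorithm: 7^(log2(512)) = 7^9 = 40353607 multiplications
Difference: 21717639 - 40353607 = -18635968 (Strassen uses MORE here due to padding overhead — for small or just-over-power-of-2 n, padding can outweigh the per-level savings)

Standard: 21717639 multiplications (279^3). Strassen: 40353607 multiplications (7^9, after padding to 512x512). Strassen reduces 8 recursive multiplications to 7 at each level.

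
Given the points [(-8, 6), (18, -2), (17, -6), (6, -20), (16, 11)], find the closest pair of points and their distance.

Computing all pairwise distances among 5 points:

d((-8, 6), (18, -2)) = 27.2029
d((-8, 6), (17, -6)) = 27.7308
d((-8, 6), (6, -20)) = 29.5296
d((-8, 6), (16, 11)) = 24.5153
d((18, -2), (17, -6)) = 4.1231 <-- minimum
d((18, -2), (6, -20)) = 21.6333
d((18, -2), (16, 11)) = 13.1529
d((17, -6), (6, -20)) = 17.8045
d((17, -6), (16, 11)) = 17.0294
d((6, -20), (16, 11)) = 32.573

Closest pair: (18, -2) and (17, -6) with distance 4.1231

The closest pair is (18, -2) and (17, -6) with Euclidean distance 4.1231. For 5 points, brute-force pairwise comparison is shown above. For large n, the divide-and-conquer algorithm (sort by x, recurse on halves, check the dividing strip) achieves O(n log n).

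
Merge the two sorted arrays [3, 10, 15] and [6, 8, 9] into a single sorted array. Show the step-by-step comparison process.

Merging process:

Compare 3 vs 6: take 3 from left. Merged: [3]
Compare 10 vs 6: take 6 from right. Merged: [3, 6]
Compare 10 vs 8: take 8 from right. Merged: [3, 6, 8]
Compare 10 vs 9: take 9 from right. Merged: [3, 6, 8, 9]
Append remaining from left: [10, 15]. Merged: [3, 6, 8, 9, 10, 15]

Final merged array: [3, 6, 8, 9, 10, 15]
Total comparisons: 4

The merged array is [3, 6, 8, 9, 10, 15], requiring 4 comparisons. The merge step runs in O(n) time where n is the total number of elements.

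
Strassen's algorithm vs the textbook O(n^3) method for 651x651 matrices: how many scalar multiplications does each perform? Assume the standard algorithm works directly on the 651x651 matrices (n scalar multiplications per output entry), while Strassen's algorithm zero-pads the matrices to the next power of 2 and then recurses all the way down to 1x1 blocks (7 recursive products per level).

Matrix multiplication for 651x651 matrices:

Strassen's algorithm requires power-of-2 dimensions. Pad 651x651 to 1024x1024 (next power of 2).

Standard algorithm: 651^3 = 275894451 multiplications
Strassen's algorithm: 7^(log2(1024)) = 7^10 = 282475249 multiplications
Difference: 275894451 - 282475249 = -6580798 (Strassen uses MORE here due to padding overhead — for small or just-over-power-of-2 n, padding can outweigh the per-level savings)

Standard: 275894451 multiplications (651^3). Strassen: 282475249 multiplications (7^10, after padding to 1024x1024). Strassen reduces 8 recursive multiplications to 7 at each level.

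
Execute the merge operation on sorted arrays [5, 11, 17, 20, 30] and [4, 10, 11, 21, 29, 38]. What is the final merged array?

Merging process:

Compare 5 vs 4: take 4 from right. Merged: [4]
Compare 5 vs 10: take 5 from left. Merged: [4, 5]
Compare 11 vs 10: take 10 from right. Merged: [4, 5, 10]
Compare 11 vs 11: take 11 from left. Merged: [4, 5, 10, 11]
Compare 17 vs 11: take 11 from right. Merged: [4, 5, 10, 11, 11]
Compare 17 vs 21: take 17 from left. Merged: [4, 5, 10, 11, 11, 17]
Compare 20 vs 21: take 20 from left. Merged: [4, 5, 10, 11, 11, 17, 20]
Compare 30 vs 21: take 21 from right. Merged: [4, 5, 10, 11, 11, 17, 20, 21]
Compare 30 vs 29: take 29 from right. Merged: [4, 5, 10, 11, 11, 17, 20, 21, 29]
Compare 30 vs 38: take 30 from left. Merged: [4, 5, 10, 11, 11, 17, 20, 21, 29, 30]
Append remaining from right: [38]. Merged: [4, 5, 10, 11, 11, 17, 20, 21, 29, 30, 38]

Final merged array: [4, 5, 10, 11, 11, 17, 20, 21, 29, 30, 38]
Total comparisons: 10

The merged array is [4, 5, 10, 11, 11, 17, 20, 21, 29, 30, 38], requiring 10 comparisons. The merge step runs in O(n) time where n is the total number of elements.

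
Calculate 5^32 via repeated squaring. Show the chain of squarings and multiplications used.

Computing 5^32 by squaring (build up from 5^1; each line after the first costs one multiplication):

5^1 = 5
5^2 = (5^1)^2 = 5^2 = 25
5^4 = (5^2)^2 = 25^2 = 625
5^8 = (5^4)^2 = 625^2 = 390625
5^16 = (5^8)^2 = 390625^2 = 152587890625
5^32 = (5^16)^2 = 152587890625^2 = 23283064365386962890625

Result: 23283064365386962890625
Multiplications needed: 5 (5 lines after 5^1)

5^32 = 23283064365386962890625. Using exponentiation by squaring, this requires 5 multiplications. The key idea: if the exponent is even, square the half-power; if odd, multiply by the base once.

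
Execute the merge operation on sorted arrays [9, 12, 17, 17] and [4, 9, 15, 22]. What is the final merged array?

Merging process:

Compare 9 vs 4: take 4 from right. Merged: [4]
Compare 9 vs 9: take 9 from left. Merged: [4, 9]
Compare 12 vs 9: take 9 from right. Merged: [4, 9, 9]
Compare 12 vs 15: take 12 from left. Merged: [4, 9, 9, 12]
Compare 17 vs 15: take 15 from right. Merged: [4, 9, 9, 12, 15]
Compare 17 vs 22: take 17 from left. Merged: [4, 9, 9, 12, 15, 17]
Compare 17 vs 22: take 17 from left. Merged: [4, 9, 9, 12, 15, 17, 17]
Append remaining from right: [22]. Merged: [4, 9, 9, 12, 15, 17, 17, 22]

Final merged array: [4, 9, 9, 12, 15, 17, 17, 22]
Total comparisons: 7

The merged array is [4, 9, 9, 12, 15, 17, 17, 22], requiring 7 comparisons. The merge step runs in O(n) time where n is the total number of elements.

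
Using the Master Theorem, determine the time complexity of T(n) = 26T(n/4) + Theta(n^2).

Master Theorem for T(n) = 26T(n/4) + O(n^2):

a = 26, b = 4, c = 2
log_b(a) = log_4(26) = 2.3502

Case 1: c = 2 < log_4(26) = 2.3502
T(n) = O(n^(log_4 26))

For T(n) = 26T(n/4) + O(n^2): log_4(26) = 2.3502. This is Case 1 of the Master Theorem (c < log_b(a), work dominated by leaves), giving O(n^(log_4 26)).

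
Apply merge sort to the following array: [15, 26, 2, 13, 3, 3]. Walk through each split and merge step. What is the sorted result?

Merge sort trace:

Split: [15, 26, 2, 13, 3, 3] -> [15, 26, 2] and [13, 3, 3]
  Split: [15, 26, 2] -> [15] and [26, 2]
    Split: [26, 2] -> [26] and [2]
    Merge: [26] + [2] -> [2, 26]
  Merge: [15] + [2, 26] -> [2, 15, 26]
  Split: [13, 3, 3] -> [13] and [3, 3]
    Split: [3, 3] -> [3] and [3]
    Merge: [3] + [3] -> [3, 3]
  Merge: [13] + [3, 3] -> [3, 3, 13]
Merge: [2, 15, 26] + [3, 3, 13] -> [2, 3, 3, 13, 15, 26]

Final sorted array: [2, 3, 3, 13, 15, 26]

The merge sort proceeds by recursively splitting the array and merging sorted halves.
After all merges, the sorted array is [2, 3, 3, 13, 15, 26].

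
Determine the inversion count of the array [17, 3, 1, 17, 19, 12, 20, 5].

Finding inversions in [17, 3, 1, 17, 19, 12, 20, 5]:

(0, 1): arr[0]=17 > arr[1]=3
(0, 2): arr[0]=17 > arr[2]=1
(0, 5): arr[0]=17 > arr[5]=12
(0, 7): arr[0]=17 > arr[7]=5
(1, 2): arr[1]=3 > arr[2]=1
(3, 5): arr[3]=17 > arr[5]=12
(3, 7): arr[3]=17 > arr[7]=5
(4, 5): arr[4]=19 > arr[5]=12
(4, 7): arr[4]=19 > arr[7]=5
(5, 7): arr[5]=12 > arr[7]=5
(6, 7): arr[6]=20 > arr[7]=5

Total inversions: 11

The array has 11 inversion(s): (0,1), (0,2), (0,5), (0,7), (1,2), (3,5), (3,7), (4,5), (4,7), (5,7), (6,7). Each pair (i,j) satisfies i < j and arr[i] > arr[j].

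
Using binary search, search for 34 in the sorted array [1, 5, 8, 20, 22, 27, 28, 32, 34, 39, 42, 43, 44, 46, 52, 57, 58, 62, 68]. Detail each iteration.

Binary search for 34 in [1, 5, 8, 20, 22, 27, 28, 32, 34, 39, 42, 43, 44, 46, 52, 57, 58, 62, 68]:

lo=0, hi=18, mid=9, arr[mid]=39 -> 39 > 34, search left half
lo=0, hi=8, mid=4, arr[mid]=22 -> 22 < 34, search right half
lo=5, hi=8, mid=6, arr[mid]=28 -> 28 < 34, search right half
lo=7, hi=8, mid=7, arr[mid]=32 -> 32 < 34, search right half
lo=8, hi=8, mid=8, arr[mid]=34 -> Found target at index 8!

Binary search finds 34 at index 8 after 5 comparisons. The search repeatedly halves the search space by comparing with the middle element.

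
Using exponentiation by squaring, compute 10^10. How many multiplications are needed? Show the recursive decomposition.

Computing 10^10 by squaring (build up from 10^1; each line after the first costs one multiplication):

10^1 = 10
10^2 = (10^1)^2 = 10^2 = 100
10^4 = (10^2)^2 = 100^2 = 10000
10^5 = 10 * 10^4 = 10 * 10000 = 100000
10^10 = (10^5)^2 = 100000^2 = 10000000000

Result: 10000000000
Multiplications needed: 4 (4 lines after 10^1)

10^10 = 10000000000. Using exponentiation by squaring, this requires 4 multiplications. The key idea: if the exponent is even, square the half-power; if odd, multiply by the base once.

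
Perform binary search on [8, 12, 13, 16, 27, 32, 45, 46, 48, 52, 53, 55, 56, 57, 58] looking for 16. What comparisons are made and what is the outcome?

Binary search for 16 in [8, 12, 13, 16, 27, 32, 45, 46, 48, 52, 53, 55, 56, 57, 58]:

lo=0, hi=14, mid=7, arr[mid]=46 -> 46 > 16, search left half
lo=0, hi=6, mid=3, arr[mid]=16 -> Found target at index 3!

Binary search finds 16 at index 3 after 2 comparisons. The search repeatedly halves the search space by comparing with the middle element.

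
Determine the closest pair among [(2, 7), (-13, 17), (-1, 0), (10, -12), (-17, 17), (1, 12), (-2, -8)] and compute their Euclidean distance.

Computing all pairwise distances among 7 points:

d((2, 7), (-13, 17)) = 18.0278
d((2, 7), (-1, 0)) = 7.6158
d((2, 7), (10, -12)) = 20.6155
d((2, 7), (-17, 17)) = 21.4709
d((2, 7), (1, 12)) = 5.099
d((2, 7), (-2, -8)) = 15.5242
d((-13, 17), (-1, 0)) = 20.8087
d((-13, 17), (10, -12)) = 37.0135
d((-13, 17), (-17, 17)) = 4.0 <-- minimum
d((-13, 17), (1, 12)) = 14.8661
d((-13, 17), (-2, -8)) = 27.313
d((-1, 0), (10, -12)) = 16.2788
d((-1, 0), (-17, 17)) = 23.3452
d((-1, 0), (1, 12)) = 12.1655
d((-1, 0), (-2, -8)) = 8.0623
d((10, -12), (-17, 17)) = 39.6232
d((10, -12), (1, 12)) = 25.632
d((10, -12), (-2, -8)) = 12.6491
d((-17, 17), (1, 12)) = 18.6815
d((-17, 17), (-2, -8)) = 29.1548
d((1, 12), (-2, -8)) = 20.2237

Closest pair: (-13, 17) and (-17, 17) with distance 4.0

The closest pair is (-13, 17) and (-17, 17) with Euclidean distance 4.0. For 7 points, brute-force pairwise comparison is shown above. For large n, the divide-and-conquer algorithm (sort by x, recurse on halves, check the dividing strip) achieves O(n log n).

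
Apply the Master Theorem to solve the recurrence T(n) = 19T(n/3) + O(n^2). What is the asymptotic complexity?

Master Theorem for T(n) = 19T(n/3) + O(n^2):

a = 19, b = 3, c = 2
log_b(a) = log_3(19) = 2.6801

Case 1: c = 2 < log_3(19) = 2.6801
T(n) = O(n^(log_3 19))

For T(n) = 19T(n/3) + O(n^2): log_3(19) = 2.6801. This is Case 1 of the Master Theorem (c < log_b(a), work dominated by leaves), giving O(n^(log_3 19)).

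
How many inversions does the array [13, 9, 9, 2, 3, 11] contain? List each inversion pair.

Finding inversions in [13, 9, 9, 2, 3, 11]:

(0, 1): arr[0]=13 > arr[1]=9
(0, 2): arr[0]=13 > arr[2]=9
(0, 3): arr[0]=13 > arr[3]=2
(0, 4): arr[0]=13 > arr[4]=3
(0, 5): arr[0]=13 > arr[5]=11
(1, 3): arr[1]=9 > arr[3]=2
(1, 4): arr[1]=9 > arr[4]=3
(2, 3): arr[2]=9 > arr[3]=2
(2, 4): arr[2]=9 > arr[4]=3

Total inversions: 9

The array has 9 inversion(s): (0,1), (0,2), (0,3), (0,4), (0,5), (1,3), (1,4), (2,3), (2,4). Each pair (i,j) satisfies i < j and arr[i] > arr[j].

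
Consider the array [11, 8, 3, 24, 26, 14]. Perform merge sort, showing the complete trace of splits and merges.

Merge sort trace:

Split: [11, 8, 3, 24, 26, 14] -> [11, 8, 3] and [24, 26, 14]
  Split: [11, 8, 3] -> [11] and [8, 3]
    Split: [8, 3] -> [8] and [3]
    Merge: [8] + [3] -> [3, 8]
  Merge: [11] + [3, 8] -> [3, 8, 11]
  Split: [24, 26, 14] -> [24] and [26, 14]
    Split: [26, 14] -> [26] and [14]
    Merge: [26] + [14] -> [14, 26]
  Merge: [24] + [14, 26] -> [14, 24, 26]
Merge: [3, 8, 11] + [14, 24, 26] -> [3, 8, 11, 14, 24, 26]

Final sorted array: [3, 8, 11, 14, 24, 26]

The merge sort proceeds by recursively splitting the array and merging sorted halves.
After all merges, the sorted array is [3, 8, 11, 14, 24, 26].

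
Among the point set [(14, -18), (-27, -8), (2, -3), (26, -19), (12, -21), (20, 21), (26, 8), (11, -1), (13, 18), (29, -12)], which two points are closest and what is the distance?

Computing all pairwise distances among 10 points:

d((14, -18), (-27, -8)) = 42.2019
d((14, -18), (2, -3)) = 19.2094
d((14, -18), (26, -19)) = 12.0416
d((14, -18), (12, -21)) = 3.6056 <-- minimum
d((14, -18), (20, 21)) = 39.4588
d((14, -18), (26, 8)) = 28.6356
d((14, -18), (11, -1)) = 17.2627
d((14, -18), (13, 18)) = 36.0139
d((14, -18), (29, -12)) = 16.1555
d((-27, -8), (2, -3)) = 29.4279
d((-27, -8), (26, -19)) = 54.1295
d((-27, -8), (12, -21)) = 41.1096
d((-27, -8), (20, 21)) = 55.2268
d((-27, -8), (26, 8)) = 55.3624
d((-27, -8), (11, -1)) = 38.6394
d((-27, -8), (13, 18)) = 47.7074
d((-27, -8), (29, -12)) = 56.1427
d((2, -3), (26, -19)) = 28.8444
d((2, -3), (12, -21)) = 20.5913
d((2, -3), (20, 21)) = 30.0
d((2, -3), (26, 8)) = 26.4008
d((2, -3), (11, -1)) = 9.2195
d((2, -3), (13, 18)) = 23.7065
d((2, -3), (29, -12)) = 28.4605
d((26, -19), (12, -21)) = 14.1421
d((26, -19), (20, 21)) = 40.4475
d((26, -19), (26, 8)) = 27.0
d((26, -19), (11, -1)) = 23.4307
d((26, -19), (13, 18)) = 39.2173
d((26, -19), (29, -12)) = 7.6158
d((12, -21), (20, 21)) = 42.7551
d((12, -21), (26, 8)) = 32.2025
d((12, -21), (11, -1)) = 20.025
d((12, -21), (13, 18)) = 39.0128
d((12, -21), (29, -12)) = 19.2354
d((20, 21), (26, 8)) = 14.3178
d((20, 21), (11, -1)) = 23.7697
d((20, 21), (13, 18)) = 7.6158
d((20, 21), (29, -12)) = 34.2053
d((26, 8), (11, -1)) = 17.4929
d((26, 8), (13, 18)) = 16.4012
d((26, 8), (29, -12)) = 20.2237
d((11, -1), (13, 18)) = 19.105
d((11, -1), (29, -12)) = 21.095
d((13, 18), (29, -12)) = 34.0

Closest pair: (14, -18) and (12, -21) with distance 3.6056

The closest pair is (14, -18) and (12, -21) with Euclidean distance 3.6056. For 10 points, brute-force pairwise comparison is shown above. For large n, the divide-and-conquer algorithm (sort by x, recurse on halves, check the dividing strip) achieves O(n log n).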